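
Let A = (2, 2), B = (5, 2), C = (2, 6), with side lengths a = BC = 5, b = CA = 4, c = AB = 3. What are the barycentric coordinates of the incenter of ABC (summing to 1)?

(5/12, 1/3, 1/4)

The incenter has barycentric coordinates proportional to the opposite side lengths: (5 : 4 : 3).
Normalizing by 5+4+3 = 12 gives (5/12, 1/3, 1/4).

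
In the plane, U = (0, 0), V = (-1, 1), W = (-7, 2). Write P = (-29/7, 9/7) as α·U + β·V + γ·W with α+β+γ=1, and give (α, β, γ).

(2/7, 1/7, 4/7)

Signed area of the reference triangle: [UVW] = ½·(0·(1−2) + (-1)·(2−0) + (-7)·(0−1)) = ½·(0 − 2 + 7) = 5/2.
[PVW] = ½·((-29/7)·(1−2) + (-1)·(2−(9/7)) + (-7)·(9/7−1)) = ½·(29/7 − 5/7 − 2) = 5/7, so the U-coordinate is (5/7)/(5/2) = 2/7.
[UPW] = ½·(0·(9/7−2) + (-29/7)·(2−0) + (-7)·(0−(9/7))) = ½·(0 − 58/7 + 9) = 5/14, so the V-coordinate is 1/7.
[UVP] = ½·(0·(1−(9/7)) + (-1)·(9/7−0) + (-29/7)·(0−1)) = ½·(0 − 9/7 + 29/7) = 10/7, so the W-coordinate is 4/7.
Check: 2/7 + 1/7 + 4/7 = 1.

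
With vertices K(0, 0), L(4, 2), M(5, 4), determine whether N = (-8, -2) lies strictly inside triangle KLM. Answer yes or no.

Barycentric coordinates of N: (10/3, -11/3, 4/3).
The three coordinates are positive, negative, positive; a point is interior exactly when all three are positive.

no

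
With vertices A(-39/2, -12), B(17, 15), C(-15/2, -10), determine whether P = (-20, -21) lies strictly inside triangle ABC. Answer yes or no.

no

Barycentric coordinates of P: (43/251, -107/251, 315/251).
The three coordinates are positive, negative, positive; a point is interior exactly when all three are positive.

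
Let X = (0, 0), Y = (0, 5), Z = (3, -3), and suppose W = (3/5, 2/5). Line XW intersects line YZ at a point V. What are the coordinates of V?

(3/2, 1)

Barycentric coordinates of W with respect to XYZ: (3/5, 1/5, 1/5).
On side YZ the X-coordinate is zero; dropping W's X-weight 3/5 and renormalizing the remaining 1/5 : 1/5 gives weights 1/2, 1/2 on Y, Z.
V = (1/2)·(0, 5) + (1/2)·(3, -3) = (3/2, 1).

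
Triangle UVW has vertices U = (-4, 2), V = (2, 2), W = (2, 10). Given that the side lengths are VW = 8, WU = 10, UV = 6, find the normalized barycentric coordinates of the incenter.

(1/3, 5/12, 1/4)

The incenter has barycentric coordinates proportional to the opposite side lengths: (8 : 10 : 6).
Normalizing by 8+10+6 = 24 gives (1/3, 5/12, 1/4).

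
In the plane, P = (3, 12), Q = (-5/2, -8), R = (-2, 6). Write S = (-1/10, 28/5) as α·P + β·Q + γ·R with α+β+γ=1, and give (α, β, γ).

(2/5, 1/5, 2/5)

Signed area of the reference triangle: [PQR] = ½·(3·(-8−6) + (-5/2)·(6−12) + (-2)·(12−(-8))) = ½·(-42 + 15 − 40) = -67/2.
[SQR] = ½·((-1/10)·(-8−6) + (-5/2)·(6−(28/5)) + (-2)·(28/5−(-8))) = ½·(7/5 − 1 − 136/5) = -67/5, so the P-coordinate is (-67/5)/(-67/2) = 2/5.
[PSR] = ½·(3·(28/5−6) + (-1/10)·(6−12) + (-2)·(12−(28/5))) = ½·(-6/5 + 3/5 − 64/5) = -67/10, so the Q-coordinate is 1/5.
[PQS] = ½·(3·(-8−(28/5)) + (-5/2)·(28/5−12) + (-1/10)·(12−(-8))) = ½·(-204/5 + 16 − 2) = -67/5, so the R-coordinate is 2/5.
Check: 2/5 + 1/5 + 2/5 = 1.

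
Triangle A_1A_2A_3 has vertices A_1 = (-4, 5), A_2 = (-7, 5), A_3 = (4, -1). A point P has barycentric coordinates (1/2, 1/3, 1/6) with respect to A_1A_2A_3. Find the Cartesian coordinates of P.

P = (1/2)·A_1 + (1/3)·A_2 + (1/6)·A_3.
x-coordinate: (1/2)·(-4) + (1/3)·(-7) + (1/6)·4 = -11/3.
y-coordinate: (1/2)·5 + (1/3)·5 + (1/6)·(-1) = 4.

(-11/3, 4)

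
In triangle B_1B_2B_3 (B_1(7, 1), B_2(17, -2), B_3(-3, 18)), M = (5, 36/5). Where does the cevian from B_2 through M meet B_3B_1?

Barycentric coordinates of M with respect to B_1B_2B_3: (2/5, 1/5, 2/5).
On side B_3B_1 the B_2-coordinate is zero; dropping M's B_2-weight 1/5 and renormalizing the remaining 2/5 : 2/5 gives weights 1/2, 1/2 on B_3, B_1.
N = (1/2)·(-3, 18) + (1/2)·(7, 1) = (2, 19/2).

(2, 19/2)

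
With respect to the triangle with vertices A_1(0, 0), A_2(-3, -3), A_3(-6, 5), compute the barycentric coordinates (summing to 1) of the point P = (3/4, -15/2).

(1/2, 5/4, -3/4)

Signed area of the reference triangle: [A_1A_2A_3] = ½·(0·(-3−5) + (-3)·(5−0) + (-6)·(0−(-3))) = ½·(0 − 15 − 18) = -33/2.
[PA_2A_3] = ½·((3/4)·(-3−5) + (-3)·(5−(-15/2)) + (-6)·(-15/2−(-3))) = ½·(-6 − 75/2 + 27) = -33/4, so the A_1-coordinate is (-33/4)/(-33/2) = 1/2.
[A_1PA_3] = ½·(0·(-15/2−5) + (3/4)·(5−0) + (-6)·(0−(-15/2))) = ½·(0 + 15/4 − 45) = -165/8, so the A_2-coordinate is 5/4.
[A_1A_2P] = ½·(0·(-3−(-15/2)) + (-3)·(-15/2−0) + (3/4)·(0−(-3))) = ½·(0 + 45/2 + 9/4) = 99/8, so the A_3-coordinate is -3/4.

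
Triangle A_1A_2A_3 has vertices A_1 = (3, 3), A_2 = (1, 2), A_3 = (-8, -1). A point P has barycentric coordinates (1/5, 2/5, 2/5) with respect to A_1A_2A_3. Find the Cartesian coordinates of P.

P = (1/5)·A_1 + (2/5)·A_2 + (2/5)·A_3.
x-coordinate: (1/5)·3 + (2/5)·1 + (2/5)·(-8) = -11/5.
y-coordinate: (1/5)·3 + (2/5)·2 + (2/5)·(-1) = 1.

(-11/5, 1)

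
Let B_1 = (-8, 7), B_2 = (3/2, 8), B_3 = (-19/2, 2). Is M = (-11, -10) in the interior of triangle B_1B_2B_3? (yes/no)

Barycentric coordinates of M: (-123/46, 21/92, 317/92).
The three coordinates are negative, positive, positive; a point is interior exactly when all three are positive.

no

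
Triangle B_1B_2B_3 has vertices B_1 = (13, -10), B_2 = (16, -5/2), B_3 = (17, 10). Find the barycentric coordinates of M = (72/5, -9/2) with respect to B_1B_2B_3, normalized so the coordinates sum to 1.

Signed area of the reference triangle: [B_1B_2B_3] = ½·(13·(-5/2−10) + 16·(10−(-10)) + 17·(-10−(-5/2))) = ½·(-325/2 + 320 − 255/2) = 15.
[MB_2B_3] = ½·((72/5)·(-5/2−10) + 16·(10−(-9/2)) + 17·(-9/2−(-5/2))) = ½·(-180 + 232 − 34) = 9, so the B_1-coordinate is 9/15 = 3/5.
[B_1MB_3] = ½·(13·(-9/2−10) + (72/5)·(10−(-10)) + 17·(-10−(-9/2))) = ½·(-377/2 + 288 − 187/2) = 3, so the B_2-coordinate is 1/5.
[B_1B_2M] = ½·(13·(-5/2−(-9/2)) + 16·(-9/2−(-10)) + (72/5)·(-10−(-5/2))) = ½·(26 + 88 − 108) = 3, so the B_3-coordinate is 1/5.
Check: 3/5 + 1/5 + 1/5 = 1.

(3/5, 1/5, 1/5)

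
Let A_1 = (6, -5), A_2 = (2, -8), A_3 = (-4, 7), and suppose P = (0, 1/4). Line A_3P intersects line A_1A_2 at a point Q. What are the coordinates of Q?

Barycentric coordinates of P with respect to A_1A_2A_3: (1/4, 1/4, 1/2).
On side A_1A_2 the A_3-coordinate is zero; dropping P's A_3-weight 1/2 and renormalizing the remaining 1/4 : 1/4 gives weights 1/2, 1/2 on A_1, A_2.
Q = (1/2)·(6, -5) + (1/2)·(2, -8) = (4, -13/2).

(4, -13/2)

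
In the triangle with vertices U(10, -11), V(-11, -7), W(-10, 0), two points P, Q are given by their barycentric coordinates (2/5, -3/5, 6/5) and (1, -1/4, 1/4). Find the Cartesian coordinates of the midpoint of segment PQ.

Barycentric coordinates of the midpoint are the average: (7/10, -17/40, 29/40).
Converting: (7/10)·U + (-17/40)·V + (29/40)·W = (177/40, -189/40).

(177/40, -189/40)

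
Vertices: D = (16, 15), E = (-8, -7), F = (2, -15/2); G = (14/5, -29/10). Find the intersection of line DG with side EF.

(-1/2, -59/8)

Barycentric coordinates of G with respect to DEF: (1/5, 1/5, 3/5).
On side EF the D-coordinate is zero; dropping G's D-weight 1/5 and renormalizing the remaining 1/5 : 3/5 gives weights 1/4, 3/4 on E, F.
H = (1/4)·(-8, -7) + (3/4)·(2, -15/2) = (-1/2, -59/8).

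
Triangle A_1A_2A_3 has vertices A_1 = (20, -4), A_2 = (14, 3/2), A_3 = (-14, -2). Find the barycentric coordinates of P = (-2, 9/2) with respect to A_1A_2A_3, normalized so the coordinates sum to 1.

(-4/5, 7/5, 2/5)

Signed area of the reference triangle: [A_1A_2A_3] = ½·(20·(3/2−(-2)) + 14·(-2−(-4)) + (-14)·(-4−(3/2))) = ½·(70 + 28 + 77) = 175/2.
[PA_2A_3] = ½·((-2)·(3/2−(-2)) + 14·(-2−(9/2)) + (-14)·(9/2−(3/2))) = ½·(-7 − 91 − 42) = -70, so the A_1-coordinate is (-70)/(175/2) = -4/5.
[A_1PA_3] = ½·(20·(9/2−(-2)) + (-2)·(-2−(-4)) + (-14)·(-4−(9/2))) = ½·(130 − 4 + 119) = 245/2, so the A_2-coordinate is 7/5.
[A_1A_2P] = ½·(20·(3/2−(9/2)) + 14·(9/2−(-4)) + (-2)·(-4−(3/2))) = ½·(-60 + 119 + 11) = 35, so the A_3-coordinate is 2/5.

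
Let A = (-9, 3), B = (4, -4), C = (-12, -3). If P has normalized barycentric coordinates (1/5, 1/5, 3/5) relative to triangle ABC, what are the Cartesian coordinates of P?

(-41/5, -2)

P = (1/5)·A + (1/5)·B + (3/5)·C.
x-coordinate: (1/5)·(-9) + (1/5)·4 + (3/5)·(-12) = -41/5.
y-coordinate: (1/5)·3 + (1/5)·(-4) + (3/5)·(-3) = -2.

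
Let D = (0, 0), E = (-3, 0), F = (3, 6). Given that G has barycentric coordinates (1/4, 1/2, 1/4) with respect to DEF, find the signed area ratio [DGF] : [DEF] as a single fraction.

The signed ratio [DGF]/[DEF] equals the barycentric coordinate of G at vertex E, which is 1/2.

1/2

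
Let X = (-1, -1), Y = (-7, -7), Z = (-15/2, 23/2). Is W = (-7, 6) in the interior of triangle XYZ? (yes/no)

yes

Barycentric coordinates of W: (13/228, 59/228, 13/19).
The three coordinates are positive, positive, positive; a point is interior exactly when all three are positive.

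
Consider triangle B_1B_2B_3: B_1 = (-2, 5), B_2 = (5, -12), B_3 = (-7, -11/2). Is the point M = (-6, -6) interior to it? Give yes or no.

Barycentric coordinates of M: (1/317, 26/317, 290/317).
The three coordinates are positive, positive, positive; a point is interior exactly when all three are positive.

yes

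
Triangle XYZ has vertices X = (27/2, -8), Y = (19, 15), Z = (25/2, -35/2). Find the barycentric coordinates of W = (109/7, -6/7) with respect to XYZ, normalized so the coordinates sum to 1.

(2/7, 3/7, 2/7)

Signed area of the reference triangle: [XYZ] = ½·((27/2)·(15−(-35/2)) + 19·(-35/2−(-8)) + (25/2)·(-8−15)) = ½·(1755/4 − 361/2 − 575/2) = -117/8.
[WYZ] = ½·((109/7)·(15−(-35/2)) + 19·(-35/2−(-6/7)) + (25/2)·(-6/7−15)) = ½·(7085/14 − 4427/14 − 2775/14) = -117/28, so the X-coordinate is (-117/28)/(-117/8) = 2/7.
[XWZ] = ½·((27/2)·(-6/7−(-35/2)) + (109/7)·(-35/2−(-8)) + (25/2)·(-8−(-6/7))) = ½·(6291/28 − 2071/14 − 625/7) = -351/56, so the Y-coordinate is 3/7.
[XYW] = ½·((27/2)·(15−(-6/7)) + 19·(-6/7−(-8)) + (109/7)·(-8−15)) = ½·(2997/14 + 950/7 − 2507/7) = -117/28, so the Z-coordinate is 2/7.
Check: 2/7 + 3/7 + 2/7 = 1.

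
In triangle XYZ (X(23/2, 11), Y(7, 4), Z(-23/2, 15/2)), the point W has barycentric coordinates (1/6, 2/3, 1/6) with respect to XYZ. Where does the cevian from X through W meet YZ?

Line XW meets YZ where the X-coordinate vanishes; zeroing W's X-weight and renormalizing leaves Y, Z-weights 2/3 : 1/6 → (4/5, 1/5).
So V = (4/5)·Y + (1/5)·Z = (33/10, 47/10).

(33/10, 47/10)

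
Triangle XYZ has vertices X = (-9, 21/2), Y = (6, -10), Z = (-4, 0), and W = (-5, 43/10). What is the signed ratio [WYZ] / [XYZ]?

[XYZ] = ½·((-9)·(-10−0) + 6·(0−(21/2)) + (-4)·(21/2−(-10))) = ½·(90 − 63 − 82) = -55/2.
[WYZ] = ½·((-5)·(-10−0) + 6·(0−(43/10)) + (-4)·(43/10−(-10))) = ½·(50 − 129/5 − 286/5) = -33/2, so the ratio is (-33/2)/(-55/2) = 3/5.

3/5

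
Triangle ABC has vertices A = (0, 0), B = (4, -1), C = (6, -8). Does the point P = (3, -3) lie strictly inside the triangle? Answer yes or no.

yes

Barycentric coordinates of P: (11/26, 3/13, 9/26).
The three coordinates are positive, positive, positive; a point is interior exactly when all three are positive.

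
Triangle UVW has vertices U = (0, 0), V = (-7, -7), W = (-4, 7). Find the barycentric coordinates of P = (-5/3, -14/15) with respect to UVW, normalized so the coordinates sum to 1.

(11/15, 1/5, 1/15)

Signed area of the reference triangle: [UVW] = ½·(0·(-7−7) + (-7)·(7−0) + (-4)·(0−(-7))) = ½·(0 − 49 − 28) = -77/2.
[PVW] = ½·((-5/3)·(-7−7) + (-7)·(7−(-14/15)) + (-4)·(-14/15−(-7))) = ½·(70/3 − 833/15 − 364/15) = -847/30, so the U-coordinate is (-847/30)/(-77/2) = 11/15.
[UPW] = ½·(0·(-14/15−7) + (-5/3)·(7−0) + (-4)·(0−(-14/15))) = ½·(0 − 35/3 − 56/15) = -77/10, so the V-coordinate is 1/5.
[UVP] = ½·(0·(-7−(-14/15)) + (-7)·(-14/15−0) + (-5/3)·(0−(-7))) = ½·(0 + 98/15 − 35/3) = -77/30, so the W-coordinate is 1/15.
Check: 11/15 + 1/5 + 1/15 = 1.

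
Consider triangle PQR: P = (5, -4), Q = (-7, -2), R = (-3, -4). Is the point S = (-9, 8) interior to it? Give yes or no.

Barycentric coordinates of S: (9/4, 6, -29/4).
The three coordinates are positive, positive, negative; a point is interior exactly when all three are positive.

no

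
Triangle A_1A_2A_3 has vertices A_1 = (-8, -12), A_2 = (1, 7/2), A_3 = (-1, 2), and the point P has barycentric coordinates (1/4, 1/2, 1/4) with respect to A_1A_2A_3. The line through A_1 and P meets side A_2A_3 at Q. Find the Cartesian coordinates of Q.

(1/3, 3)

Line A_1P meets A_2A_3 where the A_1-coordinate vanishes; zeroing P's A_1-weight and renormalizing leaves A_2, A_3-weights 1/2 : 1/4 → (2/3, 1/3).
So Q = (2/3)·A_2 + (1/3)·A_3 = (1/3, 3).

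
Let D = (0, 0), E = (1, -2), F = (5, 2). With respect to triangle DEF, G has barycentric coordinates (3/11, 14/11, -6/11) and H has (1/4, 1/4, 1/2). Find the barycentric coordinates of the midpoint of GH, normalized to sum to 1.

(23/88, 67/88, -1/44)

Since both coordinate triples sum to 1, the midpoint's barycentrics are the componentwise average.
(3/11+1/4)/2 = 23/88; similarly 67/88 and -1/44.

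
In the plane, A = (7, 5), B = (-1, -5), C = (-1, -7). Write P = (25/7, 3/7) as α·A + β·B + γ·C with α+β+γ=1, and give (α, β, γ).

Signed area of the reference triangle: [ABC] = ½·(7·(-5−(-7)) + (-1)·(-7−5) + (-1)·(5−(-5))) = ½·(14 + 12 − 10) = 8.
[PBC] = ½·((25/7)·(-5−(-7)) + (-1)·(-7−(3/7)) + (-1)·(3/7−(-5))) = ½·(50/7 + 52/7 − 38/7) = 32/7, so the A-coordinate is (32/7)/8 = 4/7.
[APC] = ½·(7·(3/7−(-7)) + (25/7)·(-7−5) + (-1)·(5−(3/7))) = ½·(52 − 300/7 − 32/7) = 16/7, so the B-coordinate is 2/7.
[ABP] = ½·(7·(-5−(3/7)) + (-1)·(3/7−5) + (25/7)·(5−(-5))) = ½·(-38 + 32/7 + 250/7) = 8/7, so the C-coordinate is 1/7.
Check: 4/7 + 2/7 + 1/7 = 1.

(4/7, 2/7, 1/7)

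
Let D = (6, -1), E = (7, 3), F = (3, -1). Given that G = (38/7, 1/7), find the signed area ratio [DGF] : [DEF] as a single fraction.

[DEF] = ½·(6·(3−(-1)) + 7·(-1−(-1)) + 3·(-1−3)) = ½·(24 + 0 − 12) = 6.
[DGF] = ½·(6·(1/7−(-1)) + (38/7)·(-1−(-1)) + 3·(-1−(1/7))) = ½·(48/7 + 0 − 24/7) = 12/7, so the ratio is (12/7)/6 = 2/7.

2/7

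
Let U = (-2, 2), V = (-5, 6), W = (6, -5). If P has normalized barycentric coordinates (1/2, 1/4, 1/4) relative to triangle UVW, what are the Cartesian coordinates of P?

P = (1/2)·U + (1/4)·V + (1/4)·W.
x-coordinate: (1/2)·(-2) + (1/4)·(-5) + (1/4)·6 = -3/4.
y-coordinate: (1/2)·2 + (1/4)·6 + (1/4)·(-5) = 5/4.

(-3/4, 5/4)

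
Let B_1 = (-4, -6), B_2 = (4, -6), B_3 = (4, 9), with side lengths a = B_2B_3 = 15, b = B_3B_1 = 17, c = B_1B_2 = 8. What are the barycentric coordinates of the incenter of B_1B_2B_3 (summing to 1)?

(3/8, 17/40, 1/5)

The incenter has barycentric coordinates proportional to the opposite side lengths: (15 : 17 : 8).
Normalizing by 15+17+8 = 40 gives (3/8, 17/40, 1/5).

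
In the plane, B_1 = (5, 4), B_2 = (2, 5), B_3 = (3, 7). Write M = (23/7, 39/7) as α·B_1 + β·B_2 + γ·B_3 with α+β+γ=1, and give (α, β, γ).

(2/7, 2/7, 3/7)

Signed area of the reference triangle: [B_1B_2B_3] = ½·(5·(5−7) + 2·(7−4) + 3·(4−5)) = ½·(-10 + 6 − 3) = -7/2.
[MB_2B_3] = ½·((23/7)·(5−7) + 2·(7−(39/7)) + 3·(39/7−5)) = ½·(-46/7 + 20/7 + 12/7) = -1, so the B_1-coordinate is (-1)/(-7/2) = 2/7.
[B_1MB_3] = ½·(5·(39/7−7) + (23/7)·(7−4) + 3·(4−(39/7))) = ½·(-50/7 + 69/7 − 33/7) = -1, so the B_2-coordinate is 2/7.
[B_1B_2M] = ½·(5·(5−(39/7)) + 2·(39/7−4) + (23/7)·(4−5)) = ½·(-20/7 + 22/7 − 23/7) = -3/2, so the B_3-coordinate is 3/7.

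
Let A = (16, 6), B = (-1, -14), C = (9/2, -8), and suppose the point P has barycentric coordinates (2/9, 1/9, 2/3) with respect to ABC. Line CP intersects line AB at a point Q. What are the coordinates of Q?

Line CP meets AB where the C-coordinate vanishes; zeroing P's C-weight and renormalizing leaves A, B-weights 2/9 : 1/9 → (2/3, 1/3).
So Q = (2/3)·A + (1/3)·B = (31/3, -2/3).

(31/3, -2/3)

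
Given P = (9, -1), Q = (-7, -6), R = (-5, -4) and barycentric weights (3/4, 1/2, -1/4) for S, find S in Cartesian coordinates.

(9/2, -11/4)

S = (3/4)·P + (1/2)·Q + (-1/4)·R.
x-coordinate: (3/4)·9 + (1/2)·(-7) + (-1/4)·(-5) = 9/2.
y-coordinate: (3/4)·(-1) + (1/2)·(-6) + (-1/4)·(-4) = -11/4.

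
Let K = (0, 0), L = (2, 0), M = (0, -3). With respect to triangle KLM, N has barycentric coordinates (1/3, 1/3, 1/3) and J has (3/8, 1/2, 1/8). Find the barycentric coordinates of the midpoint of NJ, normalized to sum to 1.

(17/48, 5/12, 11/48)

Since both coordinate triples sum to 1, the midpoint's barycentrics are the componentwise average.
(1/3+3/8)/2 = 17/48; similarly 5/12 and 11/48.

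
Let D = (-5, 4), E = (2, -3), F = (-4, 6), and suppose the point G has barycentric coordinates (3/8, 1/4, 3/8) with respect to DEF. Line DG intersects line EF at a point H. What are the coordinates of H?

(-8/5, 12/5)

Line DG meets EF where the D-coordinate vanishes; zeroing G's D-weight and renormalizing leaves E, F-weights 1/4 : 3/8 → (2/5, 3/5).
So H = (2/5)·E + (3/5)·F = (-8/5, 12/5).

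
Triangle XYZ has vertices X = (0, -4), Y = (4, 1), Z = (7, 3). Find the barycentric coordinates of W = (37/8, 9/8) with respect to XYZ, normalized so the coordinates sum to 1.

(1/8, 1/2, 3/8)

Signed area of the reference triangle: [XYZ] = ½·(0·(1−3) + 4·(3−(-4)) + 7·(-4−1)) = ½·(0 + 28 − 35) = -7/2.
[WYZ] = ½·((37/8)·(1−3) + 4·(3−(9/8)) + 7·(9/8−1)) = ½·(-37/4 + 15/2 + 7/8) = -7/16, so the X-coordinate is (-7/16)/(-7/2) = 1/8.
[XWZ] = ½·(0·(9/8−3) + (37/8)·(3−(-4)) + 7·(-4−(9/8))) = ½·(0 + 259/8 − 287/8) = -7/4, so the Y-coordinate is 1/2.
[XYW] = ½·(0·(1−(9/8)) + 4·(9/8−(-4)) + (37/8)·(-4−1)) = ½·(0 + 41/2 − 185/8) = -21/16, so the Z-coordinate is 3/8.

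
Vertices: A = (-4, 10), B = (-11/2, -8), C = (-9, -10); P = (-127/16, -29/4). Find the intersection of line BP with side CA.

(-58/7, -50/7)

Barycentric coordinates of P with respect to ABC: (1/8, 1/8, 3/4).
On side CA the B-coordinate is zero; dropping P's B-weight 1/8 and renormalizing the remaining 3/4 : 1/8 gives weights 6/7, 1/7 on C, A.
Q = (6/7)·(-9, -10) + (1/7)·(-4, 10) = (-58/7, -50/7).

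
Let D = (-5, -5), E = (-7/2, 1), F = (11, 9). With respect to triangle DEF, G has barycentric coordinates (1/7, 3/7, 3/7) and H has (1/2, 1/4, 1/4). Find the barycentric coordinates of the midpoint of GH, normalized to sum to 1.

Since both coordinate triples sum to 1, the midpoint's barycentrics are the componentwise average.
(1/7+1/2)/2 = 9/28; similarly 19/56 and 19/56.

(9/28, 19/56, 19/56)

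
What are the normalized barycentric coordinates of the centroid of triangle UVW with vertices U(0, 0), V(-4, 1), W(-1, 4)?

The centroid is the average of the vertices, so each weight is 1/3.

(1/3, 1/3, 1/3)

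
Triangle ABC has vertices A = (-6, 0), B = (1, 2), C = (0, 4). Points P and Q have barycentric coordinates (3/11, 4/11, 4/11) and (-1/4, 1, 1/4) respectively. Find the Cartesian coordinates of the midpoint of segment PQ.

Barycentric coordinates of the midpoint are the average: (1/88, 15/22, 27/88).
Converting: (1/88)·A + (15/22)·B + (27/88)·C = (27/44, 57/22).

(27/44, 57/22)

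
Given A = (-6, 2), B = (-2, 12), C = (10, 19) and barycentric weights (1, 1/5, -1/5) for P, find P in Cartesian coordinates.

P = 1·A + (1/5)·B + (-1/5)·C.
x-coordinate: 1·(-6) + (1/5)·(-2) + (-1/5)·10 = -42/5.
y-coordinate: 1·2 + (1/5)·12 + (-1/5)·19 = 3/5.

(-42/5, 3/5)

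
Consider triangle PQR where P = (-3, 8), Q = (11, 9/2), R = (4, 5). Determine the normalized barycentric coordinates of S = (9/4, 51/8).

Signed area of the reference triangle: [PQR] = ½·((-3)·(9/2−5) + 11·(5−8) + 4·(8−(9/2))) = ½·(3/2 − 33 + 14) = -35/4.
[SQR] = ½·((9/4)·(9/2−5) + 11·(5−(51/8)) + 4·(51/8−(9/2))) = ½·(-9/8 − 121/8 + 15/2) = -35/8, so the P-coordinate is (-35/8)/(-35/4) = 1/2.
[PSR] = ½·((-3)·(51/8−5) + (9/4)·(5−8) + 4·(8−(51/8))) = ½·(-33/8 − 27/4 + 13/2) = -35/16, so the Q-coordinate is 1/4.
[PQS] = ½·((-3)·(9/2−(51/8)) + 11·(51/8−8) + (9/4)·(8−(9/2))) = ½·(45/8 − 143/8 + 63/8) = -35/16, so the R-coordinate is 1/4.

(1/2, 1/4, 1/4)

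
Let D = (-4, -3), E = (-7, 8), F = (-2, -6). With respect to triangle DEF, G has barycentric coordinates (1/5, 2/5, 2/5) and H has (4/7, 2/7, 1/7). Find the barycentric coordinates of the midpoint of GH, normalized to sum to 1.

Since both coordinate triples sum to 1, the midpoint's barycentrics are the componentwise average.
(1/5+4/7)/2 = 27/70; similarly 12/35 and 19/70.

(27/70, 12/35, 19/70)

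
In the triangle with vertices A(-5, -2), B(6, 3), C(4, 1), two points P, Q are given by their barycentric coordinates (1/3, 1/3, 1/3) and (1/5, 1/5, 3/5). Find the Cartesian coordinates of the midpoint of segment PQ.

Barycentric coordinates of the midpoint are the average: (4/15, 4/15, 7/15).
Converting: (4/15)·A + (4/15)·B + (7/15)·C = (32/15, 11/15).

(32/15, 11/15)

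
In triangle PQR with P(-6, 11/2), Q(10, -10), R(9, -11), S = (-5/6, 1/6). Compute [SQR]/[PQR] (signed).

[PQR] = ½·((-6)·(-10−(-11)) + 10·(-11−(11/2)) + 9·(11/2−(-10))) = ½·(-6 − 165 + 279/2) = -63/4.
[SQR] = ½·((-5/6)·(-10−(-11)) + 10·(-11−(1/6)) + 9·(1/6−(-10))) = ½·(-5/6 − 335/3 + 183/2) = -21/2, so the ratio is (-21/2)/(-63/4) = 2/3.

2/3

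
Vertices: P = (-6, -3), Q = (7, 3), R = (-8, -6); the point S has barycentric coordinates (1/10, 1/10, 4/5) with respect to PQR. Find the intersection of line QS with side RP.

(-70/9, -17/3)

Line QS meets RP where the Q-coordinate vanishes; zeroing S's Q-weight and renormalizing leaves R, P-weights 4/5 : 1/10 → (8/9, 1/9).
So T = (8/9)·R + (1/9)·P = (-70/9, -17/3).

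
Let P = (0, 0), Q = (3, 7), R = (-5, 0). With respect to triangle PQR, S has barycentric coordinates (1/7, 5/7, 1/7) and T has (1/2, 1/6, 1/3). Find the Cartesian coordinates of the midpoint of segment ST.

(11/84, 37/12)

Barycentric coordinates of the midpoint are the average: (9/28, 37/84, 5/21).
Converting: (9/28)·P + (37/84)·Q + (5/21)·R = (11/84, 37/12).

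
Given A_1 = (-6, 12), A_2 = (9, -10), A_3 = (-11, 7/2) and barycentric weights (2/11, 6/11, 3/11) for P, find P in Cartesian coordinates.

P = (2/11)·A_1 + (6/11)·A_2 + (3/11)·A_3.
x-coordinate: (2/11)·(-6) + (6/11)·9 + (3/11)·(-11) = 9/11.
y-coordinate: (2/11)·12 + (6/11)·(-10) + (3/11)·(7/2) = -51/22.

(9/11, -51/22)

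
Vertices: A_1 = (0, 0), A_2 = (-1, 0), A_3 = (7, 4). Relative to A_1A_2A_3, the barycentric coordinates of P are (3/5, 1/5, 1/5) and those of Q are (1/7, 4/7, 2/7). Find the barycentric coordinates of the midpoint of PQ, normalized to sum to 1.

Since both coordinate triples sum to 1, the midpoint's barycentrics are the componentwise average.
(3/5+1/7)/2 = 13/35; similarly 27/70 and 17/70.

(13/35, 27/70, 17/70)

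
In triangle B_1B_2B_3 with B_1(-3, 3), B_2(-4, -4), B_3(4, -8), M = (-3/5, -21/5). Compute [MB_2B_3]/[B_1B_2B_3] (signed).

[B_1B_2B_3] = ½·((-3)·(-4−(-8)) + (-4)·(-8−3) + 4·(3−(-4))) = ½·(-12 + 44 + 28) = 30.
[MB_2B_3] = ½·((-3/5)·(-4−(-8)) + (-4)·(-8−(-21/5)) + 4·(-21/5−(-4))) = ½·(-12/5 + 76/5 − 4/5) = 6, so the ratio is 6/30 = 1/5.

1/5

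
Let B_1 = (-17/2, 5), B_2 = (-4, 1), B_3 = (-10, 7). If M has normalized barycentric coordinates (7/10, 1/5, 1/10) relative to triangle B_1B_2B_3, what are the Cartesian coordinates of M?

M = (7/10)·B_1 + (1/5)·B_2 + (1/10)·B_3.
x-coordinate: (7/10)·(-17/2) + (1/5)·(-4) + (1/10)·(-10) = -31/4.
y-coordinate: (7/10)·5 + (1/5)·1 + (1/10)·7 = 22/5.

(-31/4, 22/5)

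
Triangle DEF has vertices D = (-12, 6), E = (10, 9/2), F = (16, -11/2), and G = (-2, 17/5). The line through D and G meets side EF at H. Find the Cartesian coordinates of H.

(13, -1/2)

Barycentric coordinates of G with respect to DEF: (3/5, 1/5, 1/5).
On side EF the D-coordinate is zero; dropping G's D-weight 3/5 and renormalizing the remaining 1/5 : 1/5 gives weights 1/2, 1/2 on E, F.
H = (1/2)·(10, 9/2) + (1/2)·(16, -11/2) = (13, -1/2).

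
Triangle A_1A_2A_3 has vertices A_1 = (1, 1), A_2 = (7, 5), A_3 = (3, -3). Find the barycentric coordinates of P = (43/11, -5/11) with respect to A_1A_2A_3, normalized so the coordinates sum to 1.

(1/11, 3/11, 7/11)

Signed area of the reference triangle: [A_1A_2A_3] = ½·(1·(5−(-3)) + 7·(-3−1) + 3·(1−5)) = ½·(8 − 28 − 12) = -16.
[PA_2A_3] = ½·((43/11)·(5−(-3)) + 7·(-3−(-5/11)) + 3·(-5/11−5)) = ½·(344/11 − 196/11 − 180/11) = -16/11, so the A_1-coordinate is (-16/11)/(-16) = 1/11.
[A_1PA_3] = ½·(1·(-5/11−(-3)) + (43/11)·(-3−1) + 3·(1−(-5/11))) = ½·(28/11 − 172/11 + 48/11) = -48/11, so the A_2-coordinate is 3/11.
[A_1A_2P] = ½·(1·(5−(-5/11)) + 7·(-5/11−1) + (43/11)·(1−5)) = ½·(60/11 − 112/11 − 172/11) = -112/11, so the A_3-coordinate is 7/11.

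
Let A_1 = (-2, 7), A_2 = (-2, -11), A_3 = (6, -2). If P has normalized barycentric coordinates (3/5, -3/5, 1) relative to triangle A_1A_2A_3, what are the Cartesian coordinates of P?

P = (3/5)·A_1 + (-3/5)·A_2 + 1·A_3.
x-coordinate: (3/5)·(-2) + (-3/5)·(-2) + 1·6 = 6.
y-coordinate: (3/5)·7 + (-3/5)·(-11) + 1·(-2) = 44/5.

(6, 44/5)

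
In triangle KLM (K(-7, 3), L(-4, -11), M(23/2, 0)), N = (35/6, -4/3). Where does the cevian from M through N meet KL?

(-11/2, -4)

Barycentric coordinates of N with respect to KLM: (1/6, 1/6, 2/3).
On side KL the M-coordinate is zero; dropping N's M-weight 2/3 and renormalizing the remaining 1/6 : 1/6 gives weights 1/2, 1/2 on K, L.
J = (1/2)·(-7, 3) + (1/2)·(-4, -11) = (-11/2, -4).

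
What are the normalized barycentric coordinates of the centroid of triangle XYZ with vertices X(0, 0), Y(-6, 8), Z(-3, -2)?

(1/3, 1/3, 1/3)

The centroid is the average of the vertices, so each weight is 1/3.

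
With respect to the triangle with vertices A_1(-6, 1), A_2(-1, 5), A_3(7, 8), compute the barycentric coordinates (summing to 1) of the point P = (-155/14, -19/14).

(17/14, 2/7, -1/2)

Signed area of the reference triangle: [A_1A_2A_3] = ½·((-6)·(5−8) + (-1)·(8−1) + 7·(1−5)) = ½·(18 − 7 − 28) = -17/2.
[PA_2A_3] = ½·((-155/14)·(5−8) + (-1)·(8−(-19/14)) + 7·(-19/14−5)) = ½·(465/14 − 131/14 − 89/2) = -289/28, so the A_1-coordinate is (-289/28)/(-17/2) = 17/14.
[A_1PA_3] = ½·((-6)·(-19/14−8) + (-155/14)·(8−1) + 7·(1−(-19/14))) = ½·(393/7 − 155/2 + 33/2) = -17/7, so the A_2-coordinate is 2/7.
[A_1A_2P] = ½·((-6)·(5−(-19/14)) + (-1)·(-19/14−1) + (-155/14)·(1−5)) = ½·(-267/7 + 33/14 + 310/7) = 17/4, so the A_3-coordinate is -1/2.
Check: 17/14 + 2/7 − 1/2 = 1.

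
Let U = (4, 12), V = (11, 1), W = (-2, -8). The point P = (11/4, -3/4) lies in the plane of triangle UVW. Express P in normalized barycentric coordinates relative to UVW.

Signed area of the reference triangle: [UVW] = ½·(4·(1−(-8)) + 11·(-8−12) + (-2)·(12−1)) = ½·(36 − 220 − 22) = -103.
[PVW] = ½·((11/4)·(1−(-8)) + 11·(-8−(-3/4)) + (-2)·(-3/4−1)) = ½·(99/4 − 319/4 + 7/2) = -103/4, so the U-coordinate is (-103/4)/(-103) = 1/4.
[UPW] = ½·(4·(-3/4−(-8)) + (11/4)·(-8−12) + (-2)·(12−(-3/4))) = ½·(29 − 55 − 51/2) = -103/4, so the V-coordinate is 1/4.
[UVP] = ½·(4·(1−(-3/4)) + 11·(-3/4−12) + (11/4)·(12−1)) = ½·(7 − 561/4 + 121/4) = -103/2, so the W-coordinate is 1/2.
Check: 1/4 + 1/4 + 1/2 = 1.

(1/4, 1/4, 1/2)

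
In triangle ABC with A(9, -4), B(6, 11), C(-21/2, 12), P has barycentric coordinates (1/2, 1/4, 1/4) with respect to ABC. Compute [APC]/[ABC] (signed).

The signed ratio [APC]/[ABC] equals the barycentric coordinate of P at vertex B, which is 1/4.

1/4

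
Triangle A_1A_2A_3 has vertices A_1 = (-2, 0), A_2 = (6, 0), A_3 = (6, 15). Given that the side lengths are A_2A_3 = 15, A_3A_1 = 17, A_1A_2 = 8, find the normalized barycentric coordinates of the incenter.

(3/8, 17/40, 1/5)

The incenter has barycentric coordinates proportional to the opposite side lengths: (15 : 17 : 8).
Normalizing by 15+17+8 = 40 gives (3/8, 17/40, 1/5).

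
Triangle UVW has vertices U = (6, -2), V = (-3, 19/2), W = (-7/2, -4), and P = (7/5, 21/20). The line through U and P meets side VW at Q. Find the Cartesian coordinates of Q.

(-16/5, 41/10)

Barycentric coordinates of P with respect to UVW: (1/2, 3/10, 1/5).
On side VW the U-coordinate is zero; dropping P's U-weight 1/2 and renormalizing the remaining 3/10 : 1/5 gives weights 3/5, 2/5 on V, W.
Q = (3/5)·(-3, 19/2) + (2/5)·(-7/2, -4) = (-16/5, 41/10).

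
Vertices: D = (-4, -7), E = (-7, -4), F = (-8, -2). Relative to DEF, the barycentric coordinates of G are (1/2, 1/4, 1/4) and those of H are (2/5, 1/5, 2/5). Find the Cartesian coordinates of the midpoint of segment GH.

Barycentric coordinates of the midpoint are the average: (9/20, 9/40, 13/40).
Converting: (9/20)·D + (9/40)·E + (13/40)·F = (-239/40, -47/10).

(-239/40, -47/10)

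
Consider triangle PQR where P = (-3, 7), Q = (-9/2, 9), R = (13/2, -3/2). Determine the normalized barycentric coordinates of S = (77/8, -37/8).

(1/4, -1/2, 5/4)

Signed area of the reference triangle: [PQR] = ½·((-3)·(9−(-3/2)) + (-9/2)·(-3/2−7) + (13/2)·(7−9)) = ½·(-63/2 + 153/4 − 13) = -25/8.
[SQR] = ½·((77/8)·(9−(-3/2)) + (-9/2)·(-3/2−(-37/8)) + (13/2)·(-37/8−9)) = ½·(1617/16 − 225/16 − 1417/16) = -25/32, so the P-coordinate is (-25/32)/(-25/8) = 1/4.
[PSR] = ½·((-3)·(-37/8−(-3/2)) + (77/8)·(-3/2−7) + (13/2)·(7−(-37/8))) = ½·(75/8 − 1309/16 + 1209/16) = 25/16, so the Q-coordinate is -1/2.
[PQS] = ½·((-3)·(9−(-37/8)) + (-9/2)·(-37/8−7) + (77/8)·(7−9)) = ½·(-327/8 + 837/16 − 77/4) = -125/32, so the R-coordinate is 5/4.
Check: 1/4 − 1/2 + 5/4 = 1.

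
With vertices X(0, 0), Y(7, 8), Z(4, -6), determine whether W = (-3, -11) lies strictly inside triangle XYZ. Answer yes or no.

no

Barycentric coordinates of W: (83/74, -31/37, 53/74).
The three coordinates are positive, negative, positive; a point is interior exactly when all three are positive.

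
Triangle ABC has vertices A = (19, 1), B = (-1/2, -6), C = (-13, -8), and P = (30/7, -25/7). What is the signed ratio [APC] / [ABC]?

[ABC] = ½·(19·(-6−(-8)) + (-1/2)·(-8−1) + (-13)·(1−(-6))) = ½·(38 + 9/2 − 91) = -97/4.
[APC] = ½·(19·(-25/7−(-8)) + (30/7)·(-8−1) + (-13)·(1−(-25/7))) = ½·(589/7 − 270/7 − 416/7) = -97/14, so the ratio is (-97/14)/(-97/4) = 2/7.

2/7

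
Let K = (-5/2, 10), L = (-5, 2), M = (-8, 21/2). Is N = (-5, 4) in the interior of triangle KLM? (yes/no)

Barycentric coordinates of N: (24/181, 137/181, 20/181).
The three coordinates are positive, positive, positive; a point is interior exactly when all three are positive.

yes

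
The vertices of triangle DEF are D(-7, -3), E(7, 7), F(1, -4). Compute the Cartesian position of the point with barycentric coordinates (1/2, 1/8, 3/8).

G = (1/2)·D + (1/8)·E + (3/8)·F.
x-coordinate: (1/2)·(-7) + (1/8)·7 + (3/8)·1 = -9/4.
y-coordinate: (1/2)·(-3) + (1/8)·7 + (3/8)·(-4) = -17/8.

(-9/4, -17/8)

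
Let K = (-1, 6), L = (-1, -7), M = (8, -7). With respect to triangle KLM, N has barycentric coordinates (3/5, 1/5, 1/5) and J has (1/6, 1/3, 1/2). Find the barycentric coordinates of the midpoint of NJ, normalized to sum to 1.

Since both coordinate triples sum to 1, the midpoint's barycentrics are the componentwise average.
(3/5+1/6)/2 = 23/60; similarly 4/15 and 7/20.

(23/60, 4/15, 7/20)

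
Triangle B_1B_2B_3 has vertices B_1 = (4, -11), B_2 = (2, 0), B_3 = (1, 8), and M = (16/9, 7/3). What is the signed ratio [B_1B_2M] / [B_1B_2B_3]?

4/9

[B_1B_2B_3] = ½·(4·(0−8) + 2·(8−(-11)) + 1·(-11−0)) = ½·(-32 + 38 − 11) = -5/2.
[B_1B_2M] = ½·(4·(0−(7/3)) + 2·(7/3−(-11)) + (16/9)·(-11−0)) = ½·(-28/3 + 80/3 − 176/9) = -10/9, so the ratio is (-10/9)/(-5/2) = 4/9.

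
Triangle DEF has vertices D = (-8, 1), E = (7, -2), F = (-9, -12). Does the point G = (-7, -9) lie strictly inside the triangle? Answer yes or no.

Barycentric coordinates of G: (14/99, 23/198, 49/66).
The three coordinates are positive, positive, positive; a point is interior exactly when all three are positive.

yes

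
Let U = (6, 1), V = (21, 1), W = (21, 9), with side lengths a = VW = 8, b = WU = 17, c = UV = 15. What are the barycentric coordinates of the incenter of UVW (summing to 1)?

The incenter has barycentric coordinates proportional to the opposite side lengths: (8 : 17 : 15).
Normalizing by 8+17+15 = 40 gives (1/5, 17/40, 3/8).

(1/5, 17/40, 3/8)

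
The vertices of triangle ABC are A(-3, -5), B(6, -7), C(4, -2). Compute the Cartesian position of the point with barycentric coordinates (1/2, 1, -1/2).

(5/2, -17/2)

P = (1/2)·A + 1·B + (-1/2)·C.
x-coordinate: (1/2)·(-3) + 1·6 + (-1/2)·4 = 5/2.
y-coordinate: (1/2)·(-5) + 1·(-7) + (-1/2)·(-2) = -17/2.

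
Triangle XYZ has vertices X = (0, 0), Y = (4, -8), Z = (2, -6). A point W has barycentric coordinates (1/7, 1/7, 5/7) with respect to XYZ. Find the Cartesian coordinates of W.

(2, -38/7)

W = (1/7)·X + (1/7)·Y + (5/7)·Z.
x-coordinate: (1/7)·0 + (1/7)·4 + (5/7)·2 = 2.
y-coordinate: (1/7)·0 + (1/7)·(-8) + (5/7)·(-6) = -38/7.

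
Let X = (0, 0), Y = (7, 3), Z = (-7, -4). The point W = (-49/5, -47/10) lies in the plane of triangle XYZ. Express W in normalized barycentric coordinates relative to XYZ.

(7/5, -9/10, 1/2)

Signed area of the reference triangle: [XYZ] = ½·(0·(3−(-4)) + 7·(-4−0) + (-7)·(0−3)) = ½·(0 − 28 + 21) = -7/2.
[WYZ] = ½·((-49/5)·(3−(-4)) + 7·(-4−(-47/10)) + (-7)·(-47/10−3)) = ½·(-343/5 + 49/10 + 539/10) = -49/10, so the X-coordinate is (-49/10)/(-7/2) = 7/5.
[XWZ] = ½·(0·(-47/10−(-4)) + (-49/5)·(-4−0) + (-7)·(0−(-47/10))) = ½·(0 + 196/5 − 329/10) = 63/20, so the Y-coordinate is -9/10.
[XYW] = ½·(0·(3−(-47/10)) + 7·(-47/10−0) + (-49/5)·(0−3)) = ½·(0 − 329/10 + 147/5) = -7/4, so the Z-coordinate is 1/2.
Check: 7/5 − 9/10 + 1/2 = 1.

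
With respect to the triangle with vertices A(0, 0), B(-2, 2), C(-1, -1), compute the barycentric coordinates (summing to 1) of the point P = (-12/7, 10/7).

Signed area of the reference triangle: [ABC] = ½·(0·(2−(-1)) + (-2)·(-1−0) + (-1)·(0−2)) = ½·(0 + 2 + 2) = 2.
[PBC] = ½·((-12/7)·(2−(-1)) + (-2)·(-1−(10/7)) + (-1)·(10/7−2)) = ½·(-36/7 + 34/7 + 4/7) = 1/7, so the A-coordinate is (1/7)/2 = 1/14.
[APC] = ½·(0·(10/7−(-1)) + (-12/7)·(-1−0) + (-1)·(0−(10/7))) = ½·(0 + 12/7 + 10/7) = 11/7, so the B-coordinate is 11/14.
[ABP] = ½·(0·(2−(10/7)) + (-2)·(10/7−0) + (-12/7)·(0−2)) = ½·(0 − 20/7 + 24/7) = 2/7, so the C-coordinate is 1/7.

(1/14, 11/14, 1/7)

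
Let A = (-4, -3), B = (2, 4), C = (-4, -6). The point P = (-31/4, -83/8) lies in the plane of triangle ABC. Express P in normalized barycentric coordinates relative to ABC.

Signed area of the reference triangle: [ABC] = ½·((-4)·(4−(-6)) + 2·(-6−(-3)) + (-4)·(-3−4)) = ½·(-40 − 6 + 28) = -9.
[PBC] = ½·((-31/4)·(4−(-6)) + 2·(-6−(-83/8)) + (-4)·(-83/8−4)) = ½·(-155/2 + 35/4 + 115/2) = -45/8, so the A-coordinate is (-45/8)/(-9) = 5/8.
[APC] = ½·((-4)·(-83/8−(-6)) + (-31/4)·(-6−(-3)) + (-4)·(-3−(-83/8))) = ½·(35/2 + 93/4 − 59/2) = 45/8, so the B-coordinate is -5/8.
[ABP] = ½·((-4)·(4−(-83/8)) + 2·(-83/8−(-3)) + (-31/4)·(-3−4)) = ½·(-115/2 − 59/4 + 217/4) = -9, so the C-coordinate is 1.
Check: 5/8 − 5/8 + 1 = 1.

(5/8, -5/8, 1)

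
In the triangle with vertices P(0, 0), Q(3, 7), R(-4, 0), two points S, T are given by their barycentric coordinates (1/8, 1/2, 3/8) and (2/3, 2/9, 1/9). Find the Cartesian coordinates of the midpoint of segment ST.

(1/9, 91/36)

Barycentric coordinates of the midpoint are the average: (19/48, 13/36, 35/144).
Converting: (19/48)·P + (13/36)·Q + (35/144)·R = (1/9, 91/36).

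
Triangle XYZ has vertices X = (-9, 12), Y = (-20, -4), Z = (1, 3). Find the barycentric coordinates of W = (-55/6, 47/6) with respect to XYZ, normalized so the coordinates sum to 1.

(2/3, 1/6, 1/6)

Signed area of the reference triangle: [XYZ] = ½·((-9)·(-4−3) + (-20)·(3−12) + 1·(12−(-4))) = ½·(63 + 180 + 16) = 259/2.
[WYZ] = ½·((-55/6)·(-4−3) + (-20)·(3−(47/6)) + 1·(47/6−(-4))) = ½·(385/6 + 290/3 + 71/6) = 259/3, so the X-coordinate is (259/3)/(259/2) = 2/3.
[XWZ] = ½·((-9)·(47/6−3) + (-55/6)·(3−12) + 1·(12−(47/6))) = ½·(-87/2 + 165/2 + 25/6) = 259/12, so the Y-coordinate is 1/6.
[XYW] = ½·((-9)·(-4−(47/6)) + (-20)·(47/6−12) + (-55/6)·(12−(-4))) = ½·(213/2 + 250/3 − 440/3) = 259/12, so the Z-coordinate is 1/6.
Check: 2/3 + 1/6 + 1/6 = 1.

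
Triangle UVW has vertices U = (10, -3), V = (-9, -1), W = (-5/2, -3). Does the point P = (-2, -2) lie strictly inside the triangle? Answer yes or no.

yes

Barycentric coordinates of P: (3/10, 1/2, 1/5).
The three coordinates are positive, positive, positive; a point is interior exactly when all three are positive.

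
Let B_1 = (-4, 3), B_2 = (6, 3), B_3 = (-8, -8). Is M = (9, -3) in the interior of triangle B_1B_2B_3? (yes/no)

Barycentric coordinates of M: (-117/110, 167/110, 6/11).
The three coordinates are negative, positive, positive; a point is interior exactly when all three are positive.

no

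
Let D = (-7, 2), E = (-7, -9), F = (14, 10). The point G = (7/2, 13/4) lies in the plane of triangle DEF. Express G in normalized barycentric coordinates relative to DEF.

(1/4, 1/4, 1/2)

Signed area of the reference triangle: [DEF] = ½·((-7)·(-9−10) + (-7)·(10−2) + 14·(2−(-9))) = ½·(133 − 56 + 154) = 231/2.
[GEF] = ½·((7/2)·(-9−10) + (-7)·(10−(13/4)) + 14·(13/4−(-9))) = ½·(-133/2 − 189/4 + 343/2) = 231/8, so the D-coordinate is (231/8)/(231/2) = 1/4.
[DGF] = ½·((-7)·(13/4−10) + (7/2)·(10−2) + 14·(2−(13/4))) = ½·(189/4 + 28 − 35/2) = 231/8, so the E-coordinate is 1/4.
[DEG] = ½·((-7)·(-9−(13/4)) + (-7)·(13/4−2) + (7/2)·(2−(-9))) = ½·(343/4 − 35/4 + 77/2) = 231/4, so the F-coordinate is 1/2.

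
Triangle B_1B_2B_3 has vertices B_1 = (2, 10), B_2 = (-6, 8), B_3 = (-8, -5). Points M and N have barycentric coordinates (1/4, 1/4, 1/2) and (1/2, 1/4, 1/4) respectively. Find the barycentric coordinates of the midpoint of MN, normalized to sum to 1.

Since both coordinate triples sum to 1, the midpoint's barycentrics are the componentwise average.
(1/4+1/2)/2 = 3/8; similarly 1/4 and 3/8.

(3/8, 1/4, 3/8)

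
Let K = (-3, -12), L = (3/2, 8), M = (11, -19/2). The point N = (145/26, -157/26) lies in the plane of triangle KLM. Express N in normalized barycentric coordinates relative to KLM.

(3/13, 3/13, 7/13)

Signed area of the reference triangle: [KLM] = ½·((-3)·(8−(-19/2)) + (3/2)·(-19/2−(-12)) + 11·(-12−8)) = ½·(-105/2 + 15/4 − 220) = -1075/8.
[NLM] = ½·((145/26)·(8−(-19/2)) + (3/2)·(-19/2−(-157/26)) + 11·(-157/26−8)) = ½·(5075/52 − 135/26 − 4015/26) = -3225/104, so the K-coordinate is (-3225/104)/(-1075/8) = 3/13.
[KNM] = ½·((-3)·(-157/26−(-19/2)) + (145/26)·(-19/2−(-12)) + 11·(-12−(-157/26))) = ½·(-135/13 + 725/52 − 1705/26) = -3225/104, so the L-coordinate is 3/13.
[KLN] = ½·((-3)·(8−(-157/26)) + (3/2)·(-157/26−(-12)) + (145/26)·(-12−8)) = ½·(-1095/26 + 465/52 − 1450/13) = -7525/104, so the M-coordinate is 7/13.
Check: 3/13 + 3/13 + 7/13 = 1.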